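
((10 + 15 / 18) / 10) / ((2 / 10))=5.42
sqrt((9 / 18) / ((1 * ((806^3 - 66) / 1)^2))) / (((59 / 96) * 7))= 24 * sqrt(2) / 108124752575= 0.00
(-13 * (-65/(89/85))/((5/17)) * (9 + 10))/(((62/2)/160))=742383200/2759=269076.91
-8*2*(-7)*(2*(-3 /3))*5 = -1120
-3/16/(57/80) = -5/19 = -0.26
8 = 8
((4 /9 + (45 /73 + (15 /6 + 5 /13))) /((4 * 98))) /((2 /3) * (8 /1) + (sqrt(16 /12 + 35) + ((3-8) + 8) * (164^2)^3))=0.00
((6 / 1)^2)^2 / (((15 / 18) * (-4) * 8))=-243 / 5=-48.60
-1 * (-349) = 349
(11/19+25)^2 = 236196/361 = 654.28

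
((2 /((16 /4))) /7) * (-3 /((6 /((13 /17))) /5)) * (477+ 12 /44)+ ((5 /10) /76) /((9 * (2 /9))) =-3704813 /56848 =-65.17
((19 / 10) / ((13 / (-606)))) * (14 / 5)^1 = -80598 / 325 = -247.99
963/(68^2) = 963/4624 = 0.21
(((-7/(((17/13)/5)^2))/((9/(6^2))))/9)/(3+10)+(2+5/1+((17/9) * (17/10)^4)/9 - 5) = 59518673/234090000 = 0.25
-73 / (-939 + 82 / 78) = 2847 / 36580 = 0.08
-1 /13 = -0.08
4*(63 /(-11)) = -252 /11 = -22.91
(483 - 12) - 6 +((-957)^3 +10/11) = -9641137298/11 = -876467027.09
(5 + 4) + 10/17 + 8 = 299/17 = 17.59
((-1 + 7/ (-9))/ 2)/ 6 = -4/ 27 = -0.15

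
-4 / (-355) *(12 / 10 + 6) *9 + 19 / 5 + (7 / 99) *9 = 100876 / 19525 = 5.17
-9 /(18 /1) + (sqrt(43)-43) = -36.94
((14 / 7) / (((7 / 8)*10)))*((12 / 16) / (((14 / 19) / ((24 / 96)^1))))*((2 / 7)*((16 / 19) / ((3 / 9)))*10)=144 / 343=0.42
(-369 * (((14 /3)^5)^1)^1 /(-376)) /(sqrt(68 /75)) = 6890870 * sqrt(51) /21573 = 2281.12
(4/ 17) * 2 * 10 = 80/ 17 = 4.71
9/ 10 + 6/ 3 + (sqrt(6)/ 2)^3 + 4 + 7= 3*sqrt(6)/ 4 + 139/ 10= 15.74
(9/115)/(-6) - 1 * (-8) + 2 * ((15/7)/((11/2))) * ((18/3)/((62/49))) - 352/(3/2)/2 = -24858709/235290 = -105.65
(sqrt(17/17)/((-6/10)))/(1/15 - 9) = 0.19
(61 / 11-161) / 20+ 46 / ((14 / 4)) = 827 / 154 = 5.37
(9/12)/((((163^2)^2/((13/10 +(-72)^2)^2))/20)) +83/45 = 61391702419/25412823396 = 2.42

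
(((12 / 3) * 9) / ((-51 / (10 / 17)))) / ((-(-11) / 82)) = -9840 / 3179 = -3.10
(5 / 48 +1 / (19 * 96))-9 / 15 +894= 8148763 / 9120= 893.50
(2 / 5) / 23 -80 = -9198 / 115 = -79.98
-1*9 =-9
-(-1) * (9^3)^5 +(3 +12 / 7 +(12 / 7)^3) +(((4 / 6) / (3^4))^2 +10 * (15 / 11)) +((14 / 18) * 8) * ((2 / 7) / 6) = 45870871777027069172678 / 222791877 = 205891132094672.68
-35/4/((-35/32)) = 8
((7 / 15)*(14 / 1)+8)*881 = 192058 / 15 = 12803.87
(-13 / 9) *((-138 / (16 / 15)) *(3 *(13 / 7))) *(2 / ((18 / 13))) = 252655 / 168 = 1503.90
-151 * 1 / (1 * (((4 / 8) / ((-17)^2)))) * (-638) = 55683364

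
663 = 663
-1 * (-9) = 9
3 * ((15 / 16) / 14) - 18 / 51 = -0.15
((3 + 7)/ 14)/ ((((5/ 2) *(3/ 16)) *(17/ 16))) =512/ 357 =1.43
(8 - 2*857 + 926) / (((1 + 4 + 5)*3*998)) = -13 / 499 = -0.03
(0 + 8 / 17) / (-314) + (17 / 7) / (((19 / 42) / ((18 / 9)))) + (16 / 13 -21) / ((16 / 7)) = 22006111 / 10547888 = 2.09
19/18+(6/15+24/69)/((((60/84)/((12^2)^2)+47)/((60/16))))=3149800585/2824369686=1.12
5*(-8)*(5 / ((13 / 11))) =-2200 / 13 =-169.23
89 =89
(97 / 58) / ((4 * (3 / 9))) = 291 / 232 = 1.25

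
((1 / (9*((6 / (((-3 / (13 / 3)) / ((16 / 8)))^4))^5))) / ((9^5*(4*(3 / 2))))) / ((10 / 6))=94143178827 / 6377007646467010928748863160320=0.00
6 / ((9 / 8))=16 / 3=5.33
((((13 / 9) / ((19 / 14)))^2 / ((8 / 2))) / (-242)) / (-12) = 8281 / 84915864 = 0.00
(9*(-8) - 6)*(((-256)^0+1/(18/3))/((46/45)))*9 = -36855/46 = -801.20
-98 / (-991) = 98 / 991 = 0.10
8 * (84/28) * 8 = 192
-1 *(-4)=4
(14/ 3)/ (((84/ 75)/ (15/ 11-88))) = -23825/ 66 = -360.98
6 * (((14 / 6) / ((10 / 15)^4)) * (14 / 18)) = 441 / 8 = 55.12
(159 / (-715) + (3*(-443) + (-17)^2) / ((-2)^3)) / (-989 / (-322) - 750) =-1299074 / 7476755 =-0.17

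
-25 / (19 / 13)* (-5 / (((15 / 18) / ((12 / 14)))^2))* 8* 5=3619.33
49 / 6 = 8.17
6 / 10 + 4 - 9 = -22 / 5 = -4.40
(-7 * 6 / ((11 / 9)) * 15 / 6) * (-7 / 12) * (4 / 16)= 2205 / 176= 12.53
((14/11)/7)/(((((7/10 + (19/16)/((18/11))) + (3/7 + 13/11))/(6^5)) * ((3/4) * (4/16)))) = 836075520/336641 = 2483.58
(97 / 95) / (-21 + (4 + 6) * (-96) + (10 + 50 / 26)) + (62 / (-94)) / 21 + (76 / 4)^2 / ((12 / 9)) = 639570979571 / 2362502940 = 270.72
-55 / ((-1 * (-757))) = -55 / 757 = -0.07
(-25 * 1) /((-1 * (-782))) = -25 /782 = -0.03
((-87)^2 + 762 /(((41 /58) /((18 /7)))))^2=8808020844561 /82369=106933686.76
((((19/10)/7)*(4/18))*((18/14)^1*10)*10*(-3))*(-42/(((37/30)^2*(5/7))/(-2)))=-2462400/1369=-1798.69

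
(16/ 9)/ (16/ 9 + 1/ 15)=80/ 83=0.96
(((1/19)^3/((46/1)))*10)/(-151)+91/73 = 2167738572/1738955411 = 1.25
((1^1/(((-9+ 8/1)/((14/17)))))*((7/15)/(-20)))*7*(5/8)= 0.08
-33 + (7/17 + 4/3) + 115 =4271/51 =83.75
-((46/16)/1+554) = -556.88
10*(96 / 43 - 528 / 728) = 15.07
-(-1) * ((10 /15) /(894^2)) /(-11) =-1 /13187394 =-0.00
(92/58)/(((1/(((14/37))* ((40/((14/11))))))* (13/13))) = 18.86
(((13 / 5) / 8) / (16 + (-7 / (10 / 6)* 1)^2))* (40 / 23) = 325 / 19343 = 0.02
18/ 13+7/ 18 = 415/ 234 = 1.77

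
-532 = -532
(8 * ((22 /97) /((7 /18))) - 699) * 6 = -2828718 /679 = -4166.01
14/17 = 0.82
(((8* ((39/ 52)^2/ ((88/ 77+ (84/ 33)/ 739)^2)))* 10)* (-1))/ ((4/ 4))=-145707813405/ 4254691984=-34.25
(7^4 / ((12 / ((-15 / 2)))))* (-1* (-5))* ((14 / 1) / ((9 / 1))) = -420175 / 36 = -11671.53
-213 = -213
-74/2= -37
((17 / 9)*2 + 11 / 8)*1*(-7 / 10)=-2597 / 720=-3.61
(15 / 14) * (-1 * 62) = -465 / 7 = -66.43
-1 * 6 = -6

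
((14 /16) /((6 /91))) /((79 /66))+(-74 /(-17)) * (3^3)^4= 24854551807 /10744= 2313342.50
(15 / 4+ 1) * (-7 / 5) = -133 / 20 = -6.65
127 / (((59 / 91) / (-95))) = -1097915 / 59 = -18608.73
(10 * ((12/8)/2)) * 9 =135/2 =67.50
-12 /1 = -12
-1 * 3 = -3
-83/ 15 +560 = 8317/ 15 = 554.47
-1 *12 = -12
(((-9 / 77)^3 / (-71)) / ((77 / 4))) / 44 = 729 / 27454525021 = 0.00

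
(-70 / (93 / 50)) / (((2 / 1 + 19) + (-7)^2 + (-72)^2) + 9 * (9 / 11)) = -308 / 43059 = -0.01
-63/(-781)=63/781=0.08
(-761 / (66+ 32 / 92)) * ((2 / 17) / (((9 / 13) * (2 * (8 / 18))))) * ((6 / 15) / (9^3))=-227539 / 189117180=-0.00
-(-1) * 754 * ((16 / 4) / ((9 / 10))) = 30160 / 9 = 3351.11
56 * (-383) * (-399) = 8557752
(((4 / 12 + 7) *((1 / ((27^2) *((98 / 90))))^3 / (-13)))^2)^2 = 57191406250000 / 35353434838566302647846448301986497766662437029601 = 0.00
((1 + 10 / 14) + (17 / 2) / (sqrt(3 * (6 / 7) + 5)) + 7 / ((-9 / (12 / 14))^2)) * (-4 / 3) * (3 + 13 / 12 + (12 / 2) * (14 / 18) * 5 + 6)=-6817 * sqrt(371) / 954 - 6416 / 81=-216.85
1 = 1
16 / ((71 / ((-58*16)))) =-14848 / 71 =-209.13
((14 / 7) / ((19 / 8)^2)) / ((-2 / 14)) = -896 / 361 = -2.48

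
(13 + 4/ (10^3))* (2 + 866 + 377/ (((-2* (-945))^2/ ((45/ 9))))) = 2016000162187/ 178605000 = 11287.48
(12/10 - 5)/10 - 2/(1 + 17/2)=-561/950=-0.59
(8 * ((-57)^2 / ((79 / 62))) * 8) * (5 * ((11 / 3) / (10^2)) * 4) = 47270784 / 395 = 119672.87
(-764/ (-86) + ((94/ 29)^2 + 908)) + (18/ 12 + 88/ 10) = 339096929/ 361630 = 937.69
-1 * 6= -6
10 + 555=565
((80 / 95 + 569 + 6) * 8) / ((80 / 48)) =262584 / 95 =2764.04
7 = 7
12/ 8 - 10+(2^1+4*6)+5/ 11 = 395/ 22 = 17.95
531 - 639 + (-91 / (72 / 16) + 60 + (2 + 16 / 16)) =-587 / 9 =-65.22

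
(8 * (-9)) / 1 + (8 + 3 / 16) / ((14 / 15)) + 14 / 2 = -12595 / 224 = -56.23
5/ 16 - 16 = -251/ 16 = -15.69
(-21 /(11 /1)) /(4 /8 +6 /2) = -6 /11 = -0.55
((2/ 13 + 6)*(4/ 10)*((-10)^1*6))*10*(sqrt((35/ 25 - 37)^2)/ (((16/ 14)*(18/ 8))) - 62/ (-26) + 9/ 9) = -12901120/ 507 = -25446.00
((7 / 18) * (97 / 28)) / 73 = 97 / 5256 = 0.02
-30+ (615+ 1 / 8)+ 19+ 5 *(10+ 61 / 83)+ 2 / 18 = 3931675 / 5976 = 657.91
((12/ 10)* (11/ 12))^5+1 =261051/ 100000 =2.61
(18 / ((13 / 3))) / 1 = 54 / 13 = 4.15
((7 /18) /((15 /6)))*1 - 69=-3098 /45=-68.84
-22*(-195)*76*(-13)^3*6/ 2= -2148929640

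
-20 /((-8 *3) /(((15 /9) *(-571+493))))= -325 /3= -108.33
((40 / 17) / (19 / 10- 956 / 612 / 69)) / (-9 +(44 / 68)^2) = -897345 / 6143983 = -0.15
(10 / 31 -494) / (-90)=7652 / 1395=5.49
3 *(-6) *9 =-162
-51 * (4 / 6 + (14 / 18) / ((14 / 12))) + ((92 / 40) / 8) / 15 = -67.98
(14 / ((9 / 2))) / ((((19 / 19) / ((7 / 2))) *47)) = 98 / 423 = 0.23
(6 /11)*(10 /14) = 30 /77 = 0.39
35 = 35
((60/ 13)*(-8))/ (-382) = 240/ 2483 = 0.10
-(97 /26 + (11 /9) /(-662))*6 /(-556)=72205 /1794351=0.04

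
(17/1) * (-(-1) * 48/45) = 272/15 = 18.13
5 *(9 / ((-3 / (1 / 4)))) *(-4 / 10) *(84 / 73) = 126 / 73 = 1.73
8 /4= 2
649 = 649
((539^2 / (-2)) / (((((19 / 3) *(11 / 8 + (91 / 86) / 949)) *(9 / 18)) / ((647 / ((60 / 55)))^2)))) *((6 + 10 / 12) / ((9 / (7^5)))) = -31830014357574184253117 / 212732892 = -149624320237108.35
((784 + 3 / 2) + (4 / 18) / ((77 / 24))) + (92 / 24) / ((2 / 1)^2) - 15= 475261 / 616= 771.53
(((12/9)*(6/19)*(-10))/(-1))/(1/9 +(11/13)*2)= 9360/4009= 2.33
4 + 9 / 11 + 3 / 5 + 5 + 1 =628 / 55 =11.42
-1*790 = -790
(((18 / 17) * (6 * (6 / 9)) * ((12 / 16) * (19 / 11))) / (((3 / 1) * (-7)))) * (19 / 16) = -0.31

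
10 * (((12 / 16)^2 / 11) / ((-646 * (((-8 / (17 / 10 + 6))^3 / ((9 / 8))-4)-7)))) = 16808715 / 254745019856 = 0.00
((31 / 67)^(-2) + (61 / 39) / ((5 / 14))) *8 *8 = 108547136 / 187395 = 579.24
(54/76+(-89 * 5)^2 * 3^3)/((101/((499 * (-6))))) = -158494525.52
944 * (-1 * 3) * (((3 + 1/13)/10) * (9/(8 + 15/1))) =-101952/299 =-340.98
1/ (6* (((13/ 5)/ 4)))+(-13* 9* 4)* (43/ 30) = -670.54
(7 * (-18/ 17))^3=-2000376/ 4913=-407.16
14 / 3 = 4.67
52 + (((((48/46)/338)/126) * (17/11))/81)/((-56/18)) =5883021127/113135022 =52.00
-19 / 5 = -3.80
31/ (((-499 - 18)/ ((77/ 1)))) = -217/ 47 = -4.62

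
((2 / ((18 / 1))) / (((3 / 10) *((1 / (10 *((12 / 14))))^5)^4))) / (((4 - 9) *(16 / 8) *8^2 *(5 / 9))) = -380849837506560000000000000000000 / 79792266297612001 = -4773016924798863.12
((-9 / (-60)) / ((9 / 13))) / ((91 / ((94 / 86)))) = 47 / 18060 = 0.00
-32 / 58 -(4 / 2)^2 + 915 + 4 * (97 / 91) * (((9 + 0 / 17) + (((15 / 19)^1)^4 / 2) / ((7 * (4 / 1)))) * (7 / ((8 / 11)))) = 7043857900215 / 5502673904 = 1280.08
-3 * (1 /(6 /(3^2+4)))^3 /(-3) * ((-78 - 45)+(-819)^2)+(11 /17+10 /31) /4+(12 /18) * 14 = 6821267.38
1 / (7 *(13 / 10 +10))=10 / 791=0.01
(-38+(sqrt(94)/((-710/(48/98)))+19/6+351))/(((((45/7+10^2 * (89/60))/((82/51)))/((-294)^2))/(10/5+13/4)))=82353476457/55250 - 31894884 * sqrt(94)/9806875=1490529.13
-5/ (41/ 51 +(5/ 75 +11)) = -425/ 1009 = -0.42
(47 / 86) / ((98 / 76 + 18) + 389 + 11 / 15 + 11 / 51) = 227715 / 170517403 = 0.00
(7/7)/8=1/8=0.12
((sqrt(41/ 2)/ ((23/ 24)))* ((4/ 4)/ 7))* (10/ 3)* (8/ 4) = 80* sqrt(82)/ 161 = 4.50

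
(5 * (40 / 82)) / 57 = 100 / 2337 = 0.04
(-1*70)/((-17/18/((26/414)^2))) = 23660/80937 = 0.29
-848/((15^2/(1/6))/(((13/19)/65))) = -424/64125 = -0.01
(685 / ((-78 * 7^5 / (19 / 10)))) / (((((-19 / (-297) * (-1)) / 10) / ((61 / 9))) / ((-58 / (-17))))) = 13329415 / 3714347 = 3.59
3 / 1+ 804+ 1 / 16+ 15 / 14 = 90511 / 112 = 808.13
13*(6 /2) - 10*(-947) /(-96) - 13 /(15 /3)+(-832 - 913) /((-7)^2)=-1150811 /11760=-97.86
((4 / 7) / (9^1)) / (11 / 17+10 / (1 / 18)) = 68 / 193473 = 0.00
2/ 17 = 0.12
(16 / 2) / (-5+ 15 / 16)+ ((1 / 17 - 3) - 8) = -12.91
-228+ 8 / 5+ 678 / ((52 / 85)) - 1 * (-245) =146493 / 130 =1126.87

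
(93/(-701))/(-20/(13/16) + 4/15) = 18135/3328348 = 0.01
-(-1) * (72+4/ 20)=361/ 5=72.20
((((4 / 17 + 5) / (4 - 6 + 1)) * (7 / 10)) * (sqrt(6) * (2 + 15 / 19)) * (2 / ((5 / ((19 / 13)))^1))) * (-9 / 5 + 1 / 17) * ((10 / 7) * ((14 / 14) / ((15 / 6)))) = 2792464 * sqrt(6) / 469625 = 14.57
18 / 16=9 / 8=1.12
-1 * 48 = -48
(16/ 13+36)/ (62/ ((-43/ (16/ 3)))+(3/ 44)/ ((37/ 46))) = -50822904/ 10381631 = -4.90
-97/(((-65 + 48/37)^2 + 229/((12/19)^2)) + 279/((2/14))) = -19122192/1298165125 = -0.01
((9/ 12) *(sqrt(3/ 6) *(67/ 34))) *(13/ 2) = 2613 *sqrt(2)/ 544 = 6.79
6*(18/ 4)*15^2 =6075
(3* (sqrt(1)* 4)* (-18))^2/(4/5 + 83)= 233280/419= 556.75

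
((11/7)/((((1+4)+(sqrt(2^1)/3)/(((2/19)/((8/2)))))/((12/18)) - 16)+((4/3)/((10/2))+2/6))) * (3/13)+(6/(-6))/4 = -5897989/24009076+62700 * sqrt(2)/6002269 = -0.23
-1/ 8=-0.12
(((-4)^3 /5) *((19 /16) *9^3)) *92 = -5097168 /5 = -1019433.60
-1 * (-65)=65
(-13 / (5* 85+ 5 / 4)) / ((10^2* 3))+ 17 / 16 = 2173667 / 2046000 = 1.06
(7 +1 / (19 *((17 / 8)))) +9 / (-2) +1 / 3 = 5539 / 1938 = 2.86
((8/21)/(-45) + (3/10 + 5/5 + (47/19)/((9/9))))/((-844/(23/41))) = -3109807/1242629640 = -0.00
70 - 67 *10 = -600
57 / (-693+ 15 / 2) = -38 / 457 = -0.08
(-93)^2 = 8649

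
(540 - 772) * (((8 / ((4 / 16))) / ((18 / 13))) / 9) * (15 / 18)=-120640 / 243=-496.46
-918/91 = -10.09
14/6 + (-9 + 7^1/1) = 1/3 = 0.33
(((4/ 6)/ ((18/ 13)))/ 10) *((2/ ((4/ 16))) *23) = 1196/ 135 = 8.86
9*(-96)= -864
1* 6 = 6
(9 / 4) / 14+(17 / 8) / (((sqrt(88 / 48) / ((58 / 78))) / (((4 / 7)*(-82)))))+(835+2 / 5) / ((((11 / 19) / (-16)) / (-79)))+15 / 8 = 2808818431 / 1540 - 20213*sqrt(66) / 3003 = 1823853.39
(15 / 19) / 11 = 15 / 209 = 0.07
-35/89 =-0.39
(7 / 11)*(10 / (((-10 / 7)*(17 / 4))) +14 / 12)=-343 / 1122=-0.31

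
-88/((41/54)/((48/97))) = -228096/3977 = -57.35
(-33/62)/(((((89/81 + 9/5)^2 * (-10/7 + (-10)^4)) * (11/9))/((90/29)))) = -93002175/5781501198584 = -0.00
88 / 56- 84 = -577 / 7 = -82.43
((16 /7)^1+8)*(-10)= -102.86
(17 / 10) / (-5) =-17 / 50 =-0.34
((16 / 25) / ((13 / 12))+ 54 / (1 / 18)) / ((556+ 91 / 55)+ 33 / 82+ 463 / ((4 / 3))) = 10759056 / 10014745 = 1.07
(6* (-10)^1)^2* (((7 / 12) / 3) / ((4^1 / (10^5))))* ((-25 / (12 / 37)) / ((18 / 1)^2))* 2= -2023437500 / 243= -8326903.29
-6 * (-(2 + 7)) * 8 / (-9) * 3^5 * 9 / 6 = -17496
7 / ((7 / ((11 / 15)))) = 11 / 15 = 0.73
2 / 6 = 1 / 3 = 0.33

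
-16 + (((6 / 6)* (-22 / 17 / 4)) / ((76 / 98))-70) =-111651 / 1292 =-86.42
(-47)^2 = 2209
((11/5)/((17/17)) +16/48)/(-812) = -19/6090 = -0.00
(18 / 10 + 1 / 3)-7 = -73 / 15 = -4.87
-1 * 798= -798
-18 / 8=-9 / 4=-2.25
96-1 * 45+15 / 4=219 / 4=54.75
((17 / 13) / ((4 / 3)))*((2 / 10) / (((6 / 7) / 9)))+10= 6271 / 520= 12.06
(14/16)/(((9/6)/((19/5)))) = 133/60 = 2.22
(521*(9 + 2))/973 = 5731/973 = 5.89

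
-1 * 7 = -7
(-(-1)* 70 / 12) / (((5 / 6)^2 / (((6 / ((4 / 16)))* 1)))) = 1008 / 5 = 201.60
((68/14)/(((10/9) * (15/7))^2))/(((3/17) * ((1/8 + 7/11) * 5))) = 267036/209375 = 1.28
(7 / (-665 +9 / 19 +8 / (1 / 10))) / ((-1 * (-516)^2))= 133 / 2957039136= 0.00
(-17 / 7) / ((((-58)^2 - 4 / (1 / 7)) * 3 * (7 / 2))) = -17 / 245196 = -0.00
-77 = -77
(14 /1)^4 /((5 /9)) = 345744 /5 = 69148.80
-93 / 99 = -31 / 33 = -0.94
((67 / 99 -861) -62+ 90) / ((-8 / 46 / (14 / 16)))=414575 / 99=4187.63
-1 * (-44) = 44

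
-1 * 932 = -932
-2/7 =-0.29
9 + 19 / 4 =55 / 4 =13.75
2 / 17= 0.12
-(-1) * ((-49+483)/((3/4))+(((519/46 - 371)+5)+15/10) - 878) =-45026/69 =-652.55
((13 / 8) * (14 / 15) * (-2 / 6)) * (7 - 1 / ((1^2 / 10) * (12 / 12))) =91 / 60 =1.52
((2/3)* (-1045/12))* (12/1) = -2090/3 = -696.67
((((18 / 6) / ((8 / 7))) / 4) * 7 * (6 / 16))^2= 2.97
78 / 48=13 / 8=1.62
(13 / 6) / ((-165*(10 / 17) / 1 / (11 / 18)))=-221 / 16200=-0.01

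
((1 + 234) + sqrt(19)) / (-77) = -235 / 77 - sqrt(19) / 77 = -3.11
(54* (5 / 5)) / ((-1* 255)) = -18 / 85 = -0.21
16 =16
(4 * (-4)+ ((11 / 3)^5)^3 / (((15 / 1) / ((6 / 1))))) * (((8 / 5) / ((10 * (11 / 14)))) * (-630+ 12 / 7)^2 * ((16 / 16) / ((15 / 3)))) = 143640907732273279054016 / 76726794375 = 1872108810257.76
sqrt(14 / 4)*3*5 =15*sqrt(14) / 2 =28.06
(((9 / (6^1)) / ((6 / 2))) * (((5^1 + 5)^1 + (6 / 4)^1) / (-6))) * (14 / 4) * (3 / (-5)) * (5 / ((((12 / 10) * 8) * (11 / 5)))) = 4025 / 8448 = 0.48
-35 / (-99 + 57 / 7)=245 / 636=0.39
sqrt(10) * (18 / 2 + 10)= 19 * sqrt(10)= 60.08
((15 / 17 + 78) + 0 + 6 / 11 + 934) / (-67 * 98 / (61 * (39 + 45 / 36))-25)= -265883933 / 7260649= -36.62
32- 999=-967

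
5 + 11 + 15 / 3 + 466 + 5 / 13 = 6336 / 13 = 487.38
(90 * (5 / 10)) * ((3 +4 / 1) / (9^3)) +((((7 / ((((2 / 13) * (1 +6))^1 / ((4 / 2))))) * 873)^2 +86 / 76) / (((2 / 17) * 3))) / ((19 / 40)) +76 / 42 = 157256830873361 / 204687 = 768279523.73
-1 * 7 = -7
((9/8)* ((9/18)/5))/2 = 9/160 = 0.06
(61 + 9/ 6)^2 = 15625/ 4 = 3906.25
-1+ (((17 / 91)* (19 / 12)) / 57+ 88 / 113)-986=-365085347 / 370188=-986.22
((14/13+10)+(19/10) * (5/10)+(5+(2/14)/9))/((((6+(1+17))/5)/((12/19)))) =279161/124488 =2.24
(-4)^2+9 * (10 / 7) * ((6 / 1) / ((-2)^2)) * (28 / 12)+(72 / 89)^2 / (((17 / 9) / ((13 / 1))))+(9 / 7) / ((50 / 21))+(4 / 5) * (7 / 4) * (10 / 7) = 458131689 / 6732850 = 68.04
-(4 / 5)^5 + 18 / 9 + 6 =23976 / 3125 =7.67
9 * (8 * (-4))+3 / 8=-2301 / 8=-287.62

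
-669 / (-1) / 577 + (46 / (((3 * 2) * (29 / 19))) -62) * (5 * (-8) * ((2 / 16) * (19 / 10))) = 542.44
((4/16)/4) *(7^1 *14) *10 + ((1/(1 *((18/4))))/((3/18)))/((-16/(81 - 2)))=164/3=54.67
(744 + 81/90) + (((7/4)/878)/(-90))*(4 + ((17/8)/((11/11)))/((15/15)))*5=1883582221/2528640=744.90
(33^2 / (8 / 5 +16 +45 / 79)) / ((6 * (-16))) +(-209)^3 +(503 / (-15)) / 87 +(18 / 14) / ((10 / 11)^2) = -95765771764005131 / 10489903200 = -9129328.45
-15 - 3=-18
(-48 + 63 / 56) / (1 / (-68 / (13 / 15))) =95625 / 26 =3677.88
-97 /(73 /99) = -9603 /73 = -131.55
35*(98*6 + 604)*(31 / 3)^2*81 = 360836280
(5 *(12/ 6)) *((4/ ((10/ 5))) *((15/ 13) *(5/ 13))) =1500/ 169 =8.88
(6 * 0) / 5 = 0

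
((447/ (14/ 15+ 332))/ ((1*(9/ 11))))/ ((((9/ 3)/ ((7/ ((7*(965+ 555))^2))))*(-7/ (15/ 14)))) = -149/ 28782408704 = -0.00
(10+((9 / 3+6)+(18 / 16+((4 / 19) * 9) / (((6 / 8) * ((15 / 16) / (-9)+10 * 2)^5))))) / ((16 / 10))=2429944488682564337 / 193188125482760000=12.58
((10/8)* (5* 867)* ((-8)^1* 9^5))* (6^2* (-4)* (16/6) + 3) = 975273951150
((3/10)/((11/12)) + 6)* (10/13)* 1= 696/143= 4.87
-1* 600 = -600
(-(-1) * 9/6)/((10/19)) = 57/20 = 2.85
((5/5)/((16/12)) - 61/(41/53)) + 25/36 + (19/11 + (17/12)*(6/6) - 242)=-5134883/16236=-316.27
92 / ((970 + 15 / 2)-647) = 184 / 661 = 0.28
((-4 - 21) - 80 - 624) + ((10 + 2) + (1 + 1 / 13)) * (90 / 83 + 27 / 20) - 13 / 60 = -45148577 / 64740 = -697.38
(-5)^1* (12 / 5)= -12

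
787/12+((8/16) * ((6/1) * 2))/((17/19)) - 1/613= 9039707/125052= 72.29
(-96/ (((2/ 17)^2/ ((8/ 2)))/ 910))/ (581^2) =-3606720/ 48223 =-74.79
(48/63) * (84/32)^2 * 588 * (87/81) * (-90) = -298410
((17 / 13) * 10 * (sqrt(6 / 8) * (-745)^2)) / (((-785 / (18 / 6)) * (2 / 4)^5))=-905800800 * sqrt(3) / 2041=-768688.39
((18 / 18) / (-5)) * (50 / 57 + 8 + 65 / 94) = -51269 / 26790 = -1.91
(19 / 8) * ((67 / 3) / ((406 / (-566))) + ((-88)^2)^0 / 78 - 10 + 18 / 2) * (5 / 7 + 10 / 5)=-61203579 / 295568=-207.07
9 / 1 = 9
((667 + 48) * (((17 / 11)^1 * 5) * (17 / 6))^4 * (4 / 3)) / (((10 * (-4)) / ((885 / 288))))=-16720018616396875 / 993586176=-16827950.13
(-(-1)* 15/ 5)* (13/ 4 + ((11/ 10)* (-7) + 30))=1533/ 20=76.65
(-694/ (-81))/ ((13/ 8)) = 5.27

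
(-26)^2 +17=693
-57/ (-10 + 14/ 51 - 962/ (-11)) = -31977/ 43606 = -0.73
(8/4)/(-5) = -2/5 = -0.40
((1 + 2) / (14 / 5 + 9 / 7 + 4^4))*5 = 525 / 9103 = 0.06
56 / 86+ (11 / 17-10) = -6361 / 731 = -8.70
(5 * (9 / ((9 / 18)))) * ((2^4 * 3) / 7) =4320 / 7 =617.14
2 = 2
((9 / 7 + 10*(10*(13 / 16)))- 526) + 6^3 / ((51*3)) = -210417 / 476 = -442.05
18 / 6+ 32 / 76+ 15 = 350 / 19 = 18.42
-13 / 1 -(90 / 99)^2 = -1673 / 121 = -13.83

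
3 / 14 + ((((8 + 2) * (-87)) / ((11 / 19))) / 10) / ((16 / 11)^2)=-126897 / 1792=-70.81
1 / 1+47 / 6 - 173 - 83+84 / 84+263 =16.83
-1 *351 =-351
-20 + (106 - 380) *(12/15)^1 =-1196/5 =-239.20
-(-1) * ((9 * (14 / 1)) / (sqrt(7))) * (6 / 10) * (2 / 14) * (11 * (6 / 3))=1188 * sqrt(7) / 35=89.80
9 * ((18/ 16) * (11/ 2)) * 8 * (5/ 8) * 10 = 22275/ 8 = 2784.38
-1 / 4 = -0.25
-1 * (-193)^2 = -37249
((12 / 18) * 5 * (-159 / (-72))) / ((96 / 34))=4505 / 1728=2.61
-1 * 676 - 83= -759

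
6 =6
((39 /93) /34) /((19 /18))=117 /10013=0.01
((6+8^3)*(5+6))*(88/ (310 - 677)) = -1366.28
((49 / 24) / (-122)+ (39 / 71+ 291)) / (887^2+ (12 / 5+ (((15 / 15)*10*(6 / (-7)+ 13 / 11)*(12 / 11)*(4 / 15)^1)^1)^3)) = 184135160157170915 / 496933970254386198768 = 0.00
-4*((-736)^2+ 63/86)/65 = -93171838/2795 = -33335.18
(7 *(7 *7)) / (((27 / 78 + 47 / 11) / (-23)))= -2256254 / 1321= -1707.99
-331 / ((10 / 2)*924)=-331 / 4620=-0.07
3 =3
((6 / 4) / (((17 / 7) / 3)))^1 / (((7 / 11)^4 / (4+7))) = 1449459 / 11662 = 124.29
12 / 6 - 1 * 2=0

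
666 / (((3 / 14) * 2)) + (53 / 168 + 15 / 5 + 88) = 276413 / 168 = 1645.32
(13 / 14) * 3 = 39 / 14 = 2.79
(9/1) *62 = 558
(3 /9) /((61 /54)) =18 /61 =0.30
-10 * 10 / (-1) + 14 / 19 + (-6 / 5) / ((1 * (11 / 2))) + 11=116537 / 1045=111.52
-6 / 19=-0.32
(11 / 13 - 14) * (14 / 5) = -2394 / 65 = -36.83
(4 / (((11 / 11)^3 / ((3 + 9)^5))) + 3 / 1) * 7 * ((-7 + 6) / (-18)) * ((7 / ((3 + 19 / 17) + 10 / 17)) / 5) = 276370241 / 2400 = 115154.27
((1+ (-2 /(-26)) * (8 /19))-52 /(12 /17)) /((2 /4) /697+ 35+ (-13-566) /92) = -3451281928 /1364049843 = -2.53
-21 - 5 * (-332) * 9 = 14919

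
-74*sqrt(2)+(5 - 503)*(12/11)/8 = -74*sqrt(2) - 747/11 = -172.56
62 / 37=1.68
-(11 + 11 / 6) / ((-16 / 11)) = 847 / 96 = 8.82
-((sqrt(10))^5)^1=-100*sqrt(10)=-316.23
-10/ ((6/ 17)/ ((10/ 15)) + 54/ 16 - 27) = 1360/ 3141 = 0.43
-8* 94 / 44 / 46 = -94 / 253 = -0.37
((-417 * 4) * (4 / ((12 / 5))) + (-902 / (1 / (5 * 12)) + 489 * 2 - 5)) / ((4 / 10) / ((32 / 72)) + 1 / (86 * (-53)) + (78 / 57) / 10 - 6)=12108475135 / 1074596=11267.93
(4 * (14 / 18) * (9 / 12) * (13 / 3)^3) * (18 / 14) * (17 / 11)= 377.26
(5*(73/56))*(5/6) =1825/336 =5.43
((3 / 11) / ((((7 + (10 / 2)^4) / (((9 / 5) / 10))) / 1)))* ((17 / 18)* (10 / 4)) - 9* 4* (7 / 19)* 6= -420455991 / 5283520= -79.58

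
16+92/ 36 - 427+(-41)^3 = -623965/ 9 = -69329.44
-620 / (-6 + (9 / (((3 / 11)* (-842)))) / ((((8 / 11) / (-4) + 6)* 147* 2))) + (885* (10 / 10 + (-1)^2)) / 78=798653871 / 6337253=126.03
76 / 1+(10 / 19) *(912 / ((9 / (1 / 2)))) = 308 / 3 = 102.67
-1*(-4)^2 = -16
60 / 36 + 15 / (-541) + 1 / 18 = 16501 / 9738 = 1.69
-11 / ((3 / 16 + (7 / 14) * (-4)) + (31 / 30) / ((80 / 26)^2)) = 528000 / 81761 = 6.46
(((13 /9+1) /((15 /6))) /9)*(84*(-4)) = -4928 /135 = -36.50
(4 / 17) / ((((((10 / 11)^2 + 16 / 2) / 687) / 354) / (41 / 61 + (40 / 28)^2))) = 17588.41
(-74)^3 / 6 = -67537.33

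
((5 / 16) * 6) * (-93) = -1395 / 8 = -174.38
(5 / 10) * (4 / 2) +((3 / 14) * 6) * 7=10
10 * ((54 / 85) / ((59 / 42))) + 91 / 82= 463225 / 82246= 5.63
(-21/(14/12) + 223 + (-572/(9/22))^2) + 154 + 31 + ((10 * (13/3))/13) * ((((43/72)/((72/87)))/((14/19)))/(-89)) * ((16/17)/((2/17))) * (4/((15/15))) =7309338313/3738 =1955414.21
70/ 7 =10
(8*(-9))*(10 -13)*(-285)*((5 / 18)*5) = -85500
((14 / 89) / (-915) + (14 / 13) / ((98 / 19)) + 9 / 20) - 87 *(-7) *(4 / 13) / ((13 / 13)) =5574041497 / 29642340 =188.04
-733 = -733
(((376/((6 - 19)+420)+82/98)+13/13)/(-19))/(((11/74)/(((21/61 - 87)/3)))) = 194010296/6871711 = 28.23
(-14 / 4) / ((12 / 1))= -7 / 24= -0.29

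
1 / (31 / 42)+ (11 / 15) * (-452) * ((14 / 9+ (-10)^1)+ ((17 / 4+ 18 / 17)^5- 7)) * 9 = -2118447761329648021 / 169019777280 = -12533727.09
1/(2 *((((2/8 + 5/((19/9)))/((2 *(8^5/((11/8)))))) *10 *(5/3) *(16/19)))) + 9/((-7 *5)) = 248315703/383075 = 648.22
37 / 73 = 0.51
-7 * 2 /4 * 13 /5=-91 /10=-9.10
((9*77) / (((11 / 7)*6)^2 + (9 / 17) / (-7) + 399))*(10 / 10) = 192423 / 135452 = 1.42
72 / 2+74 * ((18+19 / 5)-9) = 4916 / 5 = 983.20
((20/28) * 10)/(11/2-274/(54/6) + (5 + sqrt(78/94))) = -15185700/42313397-16200 * sqrt(1833)/42313397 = -0.38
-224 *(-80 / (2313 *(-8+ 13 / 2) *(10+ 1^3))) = -35840 / 76329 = -0.47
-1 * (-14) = 14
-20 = -20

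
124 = 124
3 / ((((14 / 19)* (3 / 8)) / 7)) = 76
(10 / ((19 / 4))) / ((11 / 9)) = 360 / 209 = 1.72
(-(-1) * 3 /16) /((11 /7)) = 21 /176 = 0.12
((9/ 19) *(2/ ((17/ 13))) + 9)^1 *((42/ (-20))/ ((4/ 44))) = -725571/ 3230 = -224.63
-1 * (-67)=67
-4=-4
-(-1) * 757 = 757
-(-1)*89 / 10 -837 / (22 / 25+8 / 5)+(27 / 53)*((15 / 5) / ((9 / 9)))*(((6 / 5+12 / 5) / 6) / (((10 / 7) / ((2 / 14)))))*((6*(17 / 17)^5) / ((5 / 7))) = -2171872 / 6625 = -327.83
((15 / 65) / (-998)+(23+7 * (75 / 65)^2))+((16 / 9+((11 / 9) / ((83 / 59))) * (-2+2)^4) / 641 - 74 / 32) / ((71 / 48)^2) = 17038500569773 / 544994316022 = 31.26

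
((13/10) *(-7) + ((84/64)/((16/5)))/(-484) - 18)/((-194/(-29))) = -486895993/120186880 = -4.05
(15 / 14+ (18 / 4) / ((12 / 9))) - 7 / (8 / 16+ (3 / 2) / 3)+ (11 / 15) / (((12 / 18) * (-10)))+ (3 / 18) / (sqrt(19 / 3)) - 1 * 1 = -5129 / 1400+ sqrt(57) / 114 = -3.60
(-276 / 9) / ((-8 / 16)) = 184 / 3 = 61.33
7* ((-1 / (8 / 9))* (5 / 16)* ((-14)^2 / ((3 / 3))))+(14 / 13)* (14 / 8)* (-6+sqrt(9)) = -203007 / 416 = -488.00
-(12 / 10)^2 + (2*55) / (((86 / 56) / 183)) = 14089452 / 1075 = 13106.47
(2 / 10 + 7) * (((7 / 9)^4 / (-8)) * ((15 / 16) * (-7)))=16807 / 7776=2.16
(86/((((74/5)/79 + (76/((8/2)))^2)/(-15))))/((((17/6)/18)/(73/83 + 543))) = -12340.56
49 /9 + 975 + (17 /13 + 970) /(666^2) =69796035 /71188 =980.45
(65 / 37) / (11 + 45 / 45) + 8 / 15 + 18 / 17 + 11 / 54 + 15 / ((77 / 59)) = 351396539 / 26153820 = 13.44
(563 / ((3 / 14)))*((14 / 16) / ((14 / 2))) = 3941 / 12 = 328.42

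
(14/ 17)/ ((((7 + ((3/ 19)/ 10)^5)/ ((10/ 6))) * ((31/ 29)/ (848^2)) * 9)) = 361456257145088000000/ 24662688873157647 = 14656.00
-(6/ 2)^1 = -3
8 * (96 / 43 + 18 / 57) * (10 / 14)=83280 / 5719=14.56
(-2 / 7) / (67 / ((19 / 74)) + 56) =-19 / 21077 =-0.00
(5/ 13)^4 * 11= 0.24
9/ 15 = 3/ 5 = 0.60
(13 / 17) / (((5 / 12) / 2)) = 312 / 85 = 3.67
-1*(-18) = 18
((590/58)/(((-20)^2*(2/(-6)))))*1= -177/2320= -0.08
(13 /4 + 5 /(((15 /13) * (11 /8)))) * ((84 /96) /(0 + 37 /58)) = 171535 /19536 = 8.78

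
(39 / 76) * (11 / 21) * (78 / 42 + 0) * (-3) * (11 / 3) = -20449 / 3724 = -5.49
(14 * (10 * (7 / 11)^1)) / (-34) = -490 / 187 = -2.62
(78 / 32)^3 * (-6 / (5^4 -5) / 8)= -177957 / 10158080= -0.02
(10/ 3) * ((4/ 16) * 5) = 25/ 6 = 4.17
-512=-512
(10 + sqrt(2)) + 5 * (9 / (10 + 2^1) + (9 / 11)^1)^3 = sqrt(2) + 2494385 / 85184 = 30.70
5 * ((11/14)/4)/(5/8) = 11/7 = 1.57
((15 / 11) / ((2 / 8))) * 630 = 37800 / 11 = 3436.36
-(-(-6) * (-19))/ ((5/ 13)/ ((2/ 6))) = 494/ 5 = 98.80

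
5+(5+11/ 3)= 41/ 3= 13.67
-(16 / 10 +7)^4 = -3418801 / 625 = -5470.08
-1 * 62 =-62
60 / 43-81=-3423 / 43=-79.60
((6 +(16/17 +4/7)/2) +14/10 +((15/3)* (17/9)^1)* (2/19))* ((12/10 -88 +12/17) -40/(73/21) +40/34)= -185679370694/210442575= -882.33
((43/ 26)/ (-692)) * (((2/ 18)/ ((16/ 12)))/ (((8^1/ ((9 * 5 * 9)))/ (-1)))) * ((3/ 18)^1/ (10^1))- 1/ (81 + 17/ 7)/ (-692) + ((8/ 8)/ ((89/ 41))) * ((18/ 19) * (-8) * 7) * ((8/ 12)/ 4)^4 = -0.02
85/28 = 3.04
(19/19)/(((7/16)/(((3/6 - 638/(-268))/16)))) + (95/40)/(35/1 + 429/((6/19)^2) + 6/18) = 6705625/16273362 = 0.41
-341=-341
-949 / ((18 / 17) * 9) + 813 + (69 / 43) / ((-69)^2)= 114301751 / 160218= 713.41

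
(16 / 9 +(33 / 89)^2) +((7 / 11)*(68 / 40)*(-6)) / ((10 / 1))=49645177 / 39208950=1.27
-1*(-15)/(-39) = -5/13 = -0.38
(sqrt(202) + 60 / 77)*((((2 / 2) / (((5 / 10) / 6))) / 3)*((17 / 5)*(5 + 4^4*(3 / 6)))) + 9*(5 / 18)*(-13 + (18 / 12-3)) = 60421 / 44 + 9044*sqrt(202) / 5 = 27081.08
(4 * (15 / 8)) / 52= 15 / 104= 0.14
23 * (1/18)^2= 23/324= 0.07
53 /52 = 1.02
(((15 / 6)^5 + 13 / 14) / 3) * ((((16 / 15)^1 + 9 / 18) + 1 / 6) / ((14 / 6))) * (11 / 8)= 1052623 / 31360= 33.57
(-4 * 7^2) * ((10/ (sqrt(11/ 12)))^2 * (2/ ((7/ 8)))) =-537600/ 11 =-48872.73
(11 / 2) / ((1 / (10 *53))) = 2915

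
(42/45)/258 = 7/1935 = 0.00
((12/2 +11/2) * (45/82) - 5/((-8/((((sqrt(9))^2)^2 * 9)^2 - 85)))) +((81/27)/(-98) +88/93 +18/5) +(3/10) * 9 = 332111.03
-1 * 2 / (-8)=1 / 4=0.25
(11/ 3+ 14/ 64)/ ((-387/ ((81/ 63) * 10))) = -1865/ 14448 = -0.13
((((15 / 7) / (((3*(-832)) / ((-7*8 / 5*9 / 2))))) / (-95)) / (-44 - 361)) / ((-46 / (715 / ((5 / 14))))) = -0.00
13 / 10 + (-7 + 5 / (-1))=-107 / 10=-10.70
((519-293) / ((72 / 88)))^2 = 6180196 / 81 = 76298.72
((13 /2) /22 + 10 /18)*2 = 337 /198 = 1.70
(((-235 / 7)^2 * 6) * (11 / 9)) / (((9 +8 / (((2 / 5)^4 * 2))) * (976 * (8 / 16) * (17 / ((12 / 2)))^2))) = 7289700 / 570985681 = 0.01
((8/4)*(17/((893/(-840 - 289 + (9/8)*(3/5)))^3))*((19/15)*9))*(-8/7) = 893.56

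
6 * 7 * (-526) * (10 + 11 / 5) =-1347612 / 5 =-269522.40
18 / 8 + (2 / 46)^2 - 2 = 0.25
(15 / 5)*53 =159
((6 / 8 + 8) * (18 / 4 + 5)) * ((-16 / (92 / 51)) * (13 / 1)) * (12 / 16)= -1322685 / 184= -7188.51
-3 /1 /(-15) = 1 /5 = 0.20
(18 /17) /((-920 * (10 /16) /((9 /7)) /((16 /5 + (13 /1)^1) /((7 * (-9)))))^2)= 118098 /337378015625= 0.00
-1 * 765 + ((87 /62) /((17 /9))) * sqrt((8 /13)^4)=-68108139 /89063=-764.72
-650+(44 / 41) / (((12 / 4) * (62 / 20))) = -2478010 / 3813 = -649.88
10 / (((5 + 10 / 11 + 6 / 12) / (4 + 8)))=880 / 47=18.72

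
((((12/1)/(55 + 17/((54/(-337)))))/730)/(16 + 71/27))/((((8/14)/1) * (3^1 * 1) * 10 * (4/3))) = -15309/20261544200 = -0.00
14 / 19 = 0.74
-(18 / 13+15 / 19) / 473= -537 / 116831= -0.00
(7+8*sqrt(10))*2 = 14+16*sqrt(10) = 64.60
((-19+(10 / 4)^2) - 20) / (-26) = 131 / 104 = 1.26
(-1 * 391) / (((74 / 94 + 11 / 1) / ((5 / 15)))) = -11.06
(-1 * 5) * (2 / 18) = -5 / 9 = -0.56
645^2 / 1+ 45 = 416070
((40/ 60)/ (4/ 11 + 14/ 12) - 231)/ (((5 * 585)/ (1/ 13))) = -23287/ 3840525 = -0.01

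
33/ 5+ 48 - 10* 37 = -1577/ 5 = -315.40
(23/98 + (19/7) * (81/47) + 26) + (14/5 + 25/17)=13774533/391510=35.18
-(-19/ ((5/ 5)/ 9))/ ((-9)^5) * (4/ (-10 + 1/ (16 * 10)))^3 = 4980736000/ 26823499006239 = 0.00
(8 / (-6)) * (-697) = 2788 / 3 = 929.33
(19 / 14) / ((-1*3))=-19 / 42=-0.45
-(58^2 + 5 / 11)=-37009 / 11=-3364.45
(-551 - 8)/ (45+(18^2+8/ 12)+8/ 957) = -534963/ 353779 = -1.51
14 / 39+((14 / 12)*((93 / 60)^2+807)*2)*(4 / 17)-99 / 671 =1798052411 / 4044300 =444.59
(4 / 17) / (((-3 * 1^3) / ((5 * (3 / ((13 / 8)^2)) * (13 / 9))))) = -1280 / 1989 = -0.64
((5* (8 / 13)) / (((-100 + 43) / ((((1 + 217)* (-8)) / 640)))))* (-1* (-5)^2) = -2725 / 741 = -3.68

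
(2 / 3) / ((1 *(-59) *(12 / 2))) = -1 / 531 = -0.00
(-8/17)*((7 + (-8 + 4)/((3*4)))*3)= -160/17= -9.41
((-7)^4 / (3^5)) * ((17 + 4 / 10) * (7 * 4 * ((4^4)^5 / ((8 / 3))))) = 267952632956452864 / 135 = 1984834318195947.14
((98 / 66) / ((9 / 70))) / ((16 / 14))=12005 / 1188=10.11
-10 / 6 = -5 / 3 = -1.67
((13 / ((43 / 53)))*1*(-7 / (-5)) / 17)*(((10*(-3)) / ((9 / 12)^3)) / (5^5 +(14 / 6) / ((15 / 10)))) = -617344 / 20569609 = -0.03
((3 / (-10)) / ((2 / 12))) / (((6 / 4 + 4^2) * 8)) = -9 / 700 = -0.01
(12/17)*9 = 108/17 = 6.35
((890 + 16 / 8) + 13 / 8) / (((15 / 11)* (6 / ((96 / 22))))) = 476.60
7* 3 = 21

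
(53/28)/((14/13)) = 689/392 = 1.76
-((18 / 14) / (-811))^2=-81 / 32228329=-0.00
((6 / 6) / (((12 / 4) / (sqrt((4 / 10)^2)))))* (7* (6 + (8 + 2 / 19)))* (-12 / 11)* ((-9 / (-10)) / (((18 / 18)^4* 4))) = -16884 / 5225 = -3.23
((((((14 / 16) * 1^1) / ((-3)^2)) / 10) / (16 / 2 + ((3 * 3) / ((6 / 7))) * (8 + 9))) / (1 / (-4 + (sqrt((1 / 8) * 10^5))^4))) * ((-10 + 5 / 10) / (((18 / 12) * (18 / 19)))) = -32903644991 / 604260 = -54452.79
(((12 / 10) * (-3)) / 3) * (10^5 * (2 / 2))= -120000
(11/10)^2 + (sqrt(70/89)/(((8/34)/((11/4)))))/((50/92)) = 121/100 + 4301 * sqrt(6230)/17800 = 20.28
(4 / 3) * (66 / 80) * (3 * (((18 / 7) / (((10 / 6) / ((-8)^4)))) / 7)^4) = 39491058577895162118144 / 18015003125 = 2192120551069.58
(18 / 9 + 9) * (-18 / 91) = -198 / 91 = -2.18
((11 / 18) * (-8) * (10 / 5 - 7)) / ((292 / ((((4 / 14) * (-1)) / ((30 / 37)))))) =-0.03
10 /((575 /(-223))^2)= 99458 /66125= 1.50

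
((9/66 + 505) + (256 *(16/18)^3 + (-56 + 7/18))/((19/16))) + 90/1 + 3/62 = 3305111122/4723191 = 699.76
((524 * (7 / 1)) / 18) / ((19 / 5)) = 9170 / 171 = 53.63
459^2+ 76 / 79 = 16643875 / 79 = 210681.96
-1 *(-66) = 66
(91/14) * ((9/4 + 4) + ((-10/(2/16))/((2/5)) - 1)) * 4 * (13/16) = -131651/32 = -4114.09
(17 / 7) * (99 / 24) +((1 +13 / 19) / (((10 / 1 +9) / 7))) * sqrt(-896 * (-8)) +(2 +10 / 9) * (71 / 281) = 63.34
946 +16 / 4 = 950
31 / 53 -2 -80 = -4315 / 53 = -81.42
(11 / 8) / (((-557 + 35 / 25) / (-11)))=605 / 22224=0.03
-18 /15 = -1.20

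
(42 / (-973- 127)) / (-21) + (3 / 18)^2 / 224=4307 / 2217600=0.00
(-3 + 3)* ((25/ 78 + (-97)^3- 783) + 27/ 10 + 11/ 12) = 0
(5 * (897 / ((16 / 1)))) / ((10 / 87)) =78039 / 32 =2438.72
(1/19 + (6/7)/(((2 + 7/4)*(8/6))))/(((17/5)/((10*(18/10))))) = 2682/2261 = 1.19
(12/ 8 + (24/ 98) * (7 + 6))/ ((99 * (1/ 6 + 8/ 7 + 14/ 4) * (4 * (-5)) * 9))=-17/ 311080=-0.00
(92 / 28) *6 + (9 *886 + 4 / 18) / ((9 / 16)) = 8049194 / 567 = 14196.11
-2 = -2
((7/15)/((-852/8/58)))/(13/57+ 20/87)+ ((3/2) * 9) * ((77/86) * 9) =15007946891/138667260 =108.23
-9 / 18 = -1 / 2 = -0.50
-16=-16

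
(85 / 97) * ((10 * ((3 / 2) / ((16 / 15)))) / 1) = 19125 / 1552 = 12.32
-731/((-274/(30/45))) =731/411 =1.78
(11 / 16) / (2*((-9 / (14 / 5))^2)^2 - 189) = 26411 / 940626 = 0.03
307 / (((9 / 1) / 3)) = 307 / 3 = 102.33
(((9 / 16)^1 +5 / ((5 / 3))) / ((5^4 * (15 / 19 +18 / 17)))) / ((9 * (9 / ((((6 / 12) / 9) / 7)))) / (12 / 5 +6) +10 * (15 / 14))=42959 / 17074200000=0.00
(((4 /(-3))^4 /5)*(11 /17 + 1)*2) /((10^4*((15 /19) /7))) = 119168 /64546875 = 0.00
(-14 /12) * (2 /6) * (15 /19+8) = -1169 /342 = -3.42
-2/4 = -1/2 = -0.50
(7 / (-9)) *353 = -274.56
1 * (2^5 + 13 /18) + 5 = 679 /18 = 37.72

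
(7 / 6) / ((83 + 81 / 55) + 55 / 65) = 5005 / 366018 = 0.01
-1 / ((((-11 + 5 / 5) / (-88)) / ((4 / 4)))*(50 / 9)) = -198 / 125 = -1.58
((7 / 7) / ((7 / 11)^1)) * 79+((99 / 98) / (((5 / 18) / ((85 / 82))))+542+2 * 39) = 3005113 / 4018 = 747.91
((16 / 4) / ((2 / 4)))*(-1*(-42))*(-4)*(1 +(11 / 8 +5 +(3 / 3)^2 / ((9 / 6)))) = -10808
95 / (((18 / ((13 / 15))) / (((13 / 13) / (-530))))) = -247 / 28620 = -0.01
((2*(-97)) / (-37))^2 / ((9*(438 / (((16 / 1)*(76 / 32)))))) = 715084 / 2698299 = 0.27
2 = 2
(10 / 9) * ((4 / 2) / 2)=10 / 9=1.11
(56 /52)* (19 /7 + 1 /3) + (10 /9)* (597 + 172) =100354 /117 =857.73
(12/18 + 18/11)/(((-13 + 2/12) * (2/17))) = -1292/847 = -1.53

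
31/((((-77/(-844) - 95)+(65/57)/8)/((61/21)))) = -60648152/63826189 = -0.95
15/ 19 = 0.79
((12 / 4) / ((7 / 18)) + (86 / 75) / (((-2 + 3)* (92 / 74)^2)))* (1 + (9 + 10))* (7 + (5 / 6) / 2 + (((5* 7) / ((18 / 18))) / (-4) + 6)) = 18787876 / 23805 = 789.24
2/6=0.33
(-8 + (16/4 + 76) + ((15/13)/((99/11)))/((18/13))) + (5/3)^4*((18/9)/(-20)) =5777/81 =71.32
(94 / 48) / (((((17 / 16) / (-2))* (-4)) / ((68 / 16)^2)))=799 / 48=16.65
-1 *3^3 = -27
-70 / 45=-14 / 9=-1.56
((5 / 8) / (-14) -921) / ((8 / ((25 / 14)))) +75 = -1638125 / 12544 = -130.59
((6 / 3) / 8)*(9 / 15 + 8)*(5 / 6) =43 / 24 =1.79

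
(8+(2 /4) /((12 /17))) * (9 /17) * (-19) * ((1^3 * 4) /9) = -3971 /102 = -38.93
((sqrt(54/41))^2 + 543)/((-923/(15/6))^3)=-2789625/257916393176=-0.00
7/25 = 0.28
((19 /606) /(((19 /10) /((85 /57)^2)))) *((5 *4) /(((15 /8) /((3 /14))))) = 0.08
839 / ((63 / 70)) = 8390 / 9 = 932.22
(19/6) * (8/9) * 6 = 152/9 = 16.89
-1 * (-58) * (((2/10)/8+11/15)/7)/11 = 377/660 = 0.57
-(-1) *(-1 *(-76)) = 76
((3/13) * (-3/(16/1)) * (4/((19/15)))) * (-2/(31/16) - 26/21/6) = 36285/214396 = 0.17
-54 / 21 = -18 / 7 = -2.57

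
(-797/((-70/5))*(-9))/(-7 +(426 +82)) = -2391/2338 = -1.02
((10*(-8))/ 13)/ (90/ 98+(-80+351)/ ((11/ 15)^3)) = -130438/ 14584869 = -0.01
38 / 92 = 0.41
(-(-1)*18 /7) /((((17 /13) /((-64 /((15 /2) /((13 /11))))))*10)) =-64896 /32725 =-1.98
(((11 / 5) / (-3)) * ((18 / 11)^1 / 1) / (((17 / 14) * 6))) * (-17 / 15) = 14 / 75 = 0.19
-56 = -56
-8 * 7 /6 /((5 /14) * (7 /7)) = -392 /15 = -26.13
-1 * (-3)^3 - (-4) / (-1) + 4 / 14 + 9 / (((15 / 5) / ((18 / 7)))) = 31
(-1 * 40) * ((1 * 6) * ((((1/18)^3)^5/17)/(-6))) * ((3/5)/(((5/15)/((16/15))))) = 0.00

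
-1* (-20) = 20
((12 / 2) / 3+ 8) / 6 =5 / 3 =1.67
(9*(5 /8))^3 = 91125 /512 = 177.98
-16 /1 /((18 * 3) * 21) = -8 /567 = -0.01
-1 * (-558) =558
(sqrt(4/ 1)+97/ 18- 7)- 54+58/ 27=-2779/ 54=-51.46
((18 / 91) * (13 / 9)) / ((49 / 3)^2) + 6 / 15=33704 / 84035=0.40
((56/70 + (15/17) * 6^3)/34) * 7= 56938/1445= 39.40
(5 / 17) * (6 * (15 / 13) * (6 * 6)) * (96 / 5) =311040 / 221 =1407.42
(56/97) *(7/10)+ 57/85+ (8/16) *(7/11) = 252657/181390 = 1.39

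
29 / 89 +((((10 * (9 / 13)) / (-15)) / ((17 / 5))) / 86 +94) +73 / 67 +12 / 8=10983512049 / 113332778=96.91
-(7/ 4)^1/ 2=-7/ 8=-0.88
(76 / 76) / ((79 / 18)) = 0.23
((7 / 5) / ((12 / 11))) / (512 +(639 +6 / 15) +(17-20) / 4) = 77 / 69039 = 0.00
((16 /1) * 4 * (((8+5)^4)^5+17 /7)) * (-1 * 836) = -7117891072678556052216170496 /7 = -1016841581811222293173739000.00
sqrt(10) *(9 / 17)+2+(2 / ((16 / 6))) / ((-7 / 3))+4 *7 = 9 *sqrt(10) / 17+831 / 28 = 31.35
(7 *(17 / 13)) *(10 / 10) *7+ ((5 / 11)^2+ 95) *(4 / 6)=200633 / 1573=127.55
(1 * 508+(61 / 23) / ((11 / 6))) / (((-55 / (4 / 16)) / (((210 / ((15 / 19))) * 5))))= -8571185 / 2783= -3079.84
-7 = -7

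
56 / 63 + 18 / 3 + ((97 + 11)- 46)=620 / 9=68.89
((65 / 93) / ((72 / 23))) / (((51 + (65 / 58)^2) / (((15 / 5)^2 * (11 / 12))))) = 601315 / 17059176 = 0.04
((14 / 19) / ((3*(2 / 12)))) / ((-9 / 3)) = -28 / 57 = -0.49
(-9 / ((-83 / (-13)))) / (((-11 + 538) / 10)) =-0.03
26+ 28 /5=158 /5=31.60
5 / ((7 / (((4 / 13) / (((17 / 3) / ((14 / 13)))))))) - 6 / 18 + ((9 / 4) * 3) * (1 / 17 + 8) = 54.11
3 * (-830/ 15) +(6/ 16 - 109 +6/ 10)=-10961/ 40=-274.02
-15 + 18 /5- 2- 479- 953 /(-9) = -17393 /45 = -386.51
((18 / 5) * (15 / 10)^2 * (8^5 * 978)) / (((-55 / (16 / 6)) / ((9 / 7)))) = -31149785088 / 1925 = -16181706.54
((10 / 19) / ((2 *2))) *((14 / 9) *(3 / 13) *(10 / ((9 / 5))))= 1750 / 6669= 0.26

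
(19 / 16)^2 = 361 / 256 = 1.41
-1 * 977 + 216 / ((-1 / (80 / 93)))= -36047 / 31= -1162.81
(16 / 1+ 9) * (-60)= -1500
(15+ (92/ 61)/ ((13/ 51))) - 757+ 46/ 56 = -16325753/ 22204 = -735.26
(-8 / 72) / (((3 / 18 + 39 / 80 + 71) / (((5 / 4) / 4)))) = -25 / 51591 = -0.00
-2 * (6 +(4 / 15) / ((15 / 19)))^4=-8270049285152 / 2562890625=-3226.84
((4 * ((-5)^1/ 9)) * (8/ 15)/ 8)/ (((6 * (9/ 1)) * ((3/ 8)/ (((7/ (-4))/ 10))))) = 14/ 10935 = 0.00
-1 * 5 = -5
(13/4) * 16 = 52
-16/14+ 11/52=-339/364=-0.93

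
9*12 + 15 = 123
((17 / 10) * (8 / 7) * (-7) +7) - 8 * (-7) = 247 / 5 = 49.40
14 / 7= 2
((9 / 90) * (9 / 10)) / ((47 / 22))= 99 / 2350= 0.04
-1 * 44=-44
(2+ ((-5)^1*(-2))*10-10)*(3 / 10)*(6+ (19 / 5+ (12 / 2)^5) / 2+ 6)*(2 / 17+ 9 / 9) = 120362.14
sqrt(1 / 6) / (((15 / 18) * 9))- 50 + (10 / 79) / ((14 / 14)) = -3940 / 79 + sqrt(6) / 45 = -49.82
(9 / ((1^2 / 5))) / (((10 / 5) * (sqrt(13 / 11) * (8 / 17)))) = 43.98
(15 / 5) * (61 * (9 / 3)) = 549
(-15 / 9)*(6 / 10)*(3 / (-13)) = 0.23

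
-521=-521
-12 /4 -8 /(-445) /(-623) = -3.00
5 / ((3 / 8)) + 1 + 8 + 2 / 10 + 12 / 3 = 398 / 15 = 26.53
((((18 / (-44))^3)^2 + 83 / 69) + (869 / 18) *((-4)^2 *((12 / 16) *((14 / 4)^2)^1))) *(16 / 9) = 55529488662037 / 4400557524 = 12618.74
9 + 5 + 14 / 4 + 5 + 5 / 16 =365 / 16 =22.81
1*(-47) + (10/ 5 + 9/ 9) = -44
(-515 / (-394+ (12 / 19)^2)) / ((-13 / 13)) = -1.31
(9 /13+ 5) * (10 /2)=370 /13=28.46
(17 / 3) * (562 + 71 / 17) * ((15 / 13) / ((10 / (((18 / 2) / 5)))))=17325 / 26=666.35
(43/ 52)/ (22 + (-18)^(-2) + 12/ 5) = 17415/ 513929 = 0.03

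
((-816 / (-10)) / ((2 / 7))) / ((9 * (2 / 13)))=3094 / 15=206.27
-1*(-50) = 50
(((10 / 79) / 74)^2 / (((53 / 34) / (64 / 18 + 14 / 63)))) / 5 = 5780 / 4075454133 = 0.00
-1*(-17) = 17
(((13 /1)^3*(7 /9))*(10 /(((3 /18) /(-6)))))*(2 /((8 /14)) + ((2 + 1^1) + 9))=-9534980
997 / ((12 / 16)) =3988 / 3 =1329.33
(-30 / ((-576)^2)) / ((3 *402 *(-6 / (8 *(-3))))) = -5 / 16671744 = -0.00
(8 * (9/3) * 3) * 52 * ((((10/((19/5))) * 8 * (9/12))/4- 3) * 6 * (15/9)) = 673920/19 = 35469.47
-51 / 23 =-2.22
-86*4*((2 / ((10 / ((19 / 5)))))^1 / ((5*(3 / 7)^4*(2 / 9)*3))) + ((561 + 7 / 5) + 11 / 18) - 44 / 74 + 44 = -429186107 / 249750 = -1718.46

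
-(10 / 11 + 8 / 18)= -134 / 99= -1.35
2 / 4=1 / 2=0.50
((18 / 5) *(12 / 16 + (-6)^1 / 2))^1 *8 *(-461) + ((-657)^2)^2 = 931604445369 / 5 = 186320889073.80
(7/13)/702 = 7/9126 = 0.00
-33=-33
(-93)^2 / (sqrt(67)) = 8649* sqrt(67) / 67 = 1056.64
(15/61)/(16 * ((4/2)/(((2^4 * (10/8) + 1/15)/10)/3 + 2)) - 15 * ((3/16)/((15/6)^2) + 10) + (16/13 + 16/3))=-14051700/7537003291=-0.00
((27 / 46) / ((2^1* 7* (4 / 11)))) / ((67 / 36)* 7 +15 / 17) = 45441 / 5482372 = 0.01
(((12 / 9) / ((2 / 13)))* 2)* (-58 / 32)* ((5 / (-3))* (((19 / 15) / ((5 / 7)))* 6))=50141 / 90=557.12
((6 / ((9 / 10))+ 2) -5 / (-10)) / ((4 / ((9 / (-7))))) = -165 / 56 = -2.95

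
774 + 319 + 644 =1737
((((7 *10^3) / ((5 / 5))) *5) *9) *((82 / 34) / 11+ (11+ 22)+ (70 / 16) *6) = 3503036250 / 187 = 18732814.17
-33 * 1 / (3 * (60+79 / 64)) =-0.18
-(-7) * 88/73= 616/73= 8.44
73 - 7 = 66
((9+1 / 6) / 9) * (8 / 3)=2.72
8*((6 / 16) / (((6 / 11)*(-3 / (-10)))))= 55 / 3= 18.33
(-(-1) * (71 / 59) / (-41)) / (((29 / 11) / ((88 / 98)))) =-34364 / 3437399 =-0.01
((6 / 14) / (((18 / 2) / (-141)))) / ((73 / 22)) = -2.02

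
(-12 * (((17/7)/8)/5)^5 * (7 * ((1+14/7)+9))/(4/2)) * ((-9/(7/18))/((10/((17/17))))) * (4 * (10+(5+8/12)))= 16216186797/268912000000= 0.06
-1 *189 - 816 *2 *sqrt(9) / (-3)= 1443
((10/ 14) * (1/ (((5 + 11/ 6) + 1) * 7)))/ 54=5/ 20727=0.00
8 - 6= 2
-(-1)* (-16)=-16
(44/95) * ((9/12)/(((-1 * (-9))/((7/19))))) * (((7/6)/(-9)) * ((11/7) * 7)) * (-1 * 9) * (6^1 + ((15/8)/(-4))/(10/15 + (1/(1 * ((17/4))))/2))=2733269/2772480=0.99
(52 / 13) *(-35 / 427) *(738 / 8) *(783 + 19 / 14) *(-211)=4274848395 / 854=5005677.28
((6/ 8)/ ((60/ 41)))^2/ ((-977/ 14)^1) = -11767/ 3126400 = -0.00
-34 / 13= -2.62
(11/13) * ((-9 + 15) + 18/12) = 165/26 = 6.35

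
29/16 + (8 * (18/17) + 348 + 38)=107789/272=396.28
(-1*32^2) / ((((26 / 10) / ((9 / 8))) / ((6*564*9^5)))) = -1150973660160 / 13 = -88536435396.92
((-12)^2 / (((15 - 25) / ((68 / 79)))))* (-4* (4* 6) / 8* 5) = 58752 / 79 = 743.70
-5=-5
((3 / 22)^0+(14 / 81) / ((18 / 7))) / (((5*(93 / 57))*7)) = 14782 / 790965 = 0.02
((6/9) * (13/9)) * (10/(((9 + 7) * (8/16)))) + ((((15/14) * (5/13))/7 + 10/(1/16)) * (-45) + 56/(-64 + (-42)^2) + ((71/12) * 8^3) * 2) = -8352986314/7309575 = -1142.75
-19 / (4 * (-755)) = 19 / 3020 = 0.01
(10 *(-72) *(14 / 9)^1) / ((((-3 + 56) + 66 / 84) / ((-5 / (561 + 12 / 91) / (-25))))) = -285376 / 38450439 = -0.01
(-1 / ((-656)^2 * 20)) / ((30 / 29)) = -29 / 258201600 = -0.00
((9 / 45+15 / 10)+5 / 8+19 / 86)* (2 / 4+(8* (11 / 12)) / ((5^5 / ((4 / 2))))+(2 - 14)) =-943836523 / 32250000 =-29.27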